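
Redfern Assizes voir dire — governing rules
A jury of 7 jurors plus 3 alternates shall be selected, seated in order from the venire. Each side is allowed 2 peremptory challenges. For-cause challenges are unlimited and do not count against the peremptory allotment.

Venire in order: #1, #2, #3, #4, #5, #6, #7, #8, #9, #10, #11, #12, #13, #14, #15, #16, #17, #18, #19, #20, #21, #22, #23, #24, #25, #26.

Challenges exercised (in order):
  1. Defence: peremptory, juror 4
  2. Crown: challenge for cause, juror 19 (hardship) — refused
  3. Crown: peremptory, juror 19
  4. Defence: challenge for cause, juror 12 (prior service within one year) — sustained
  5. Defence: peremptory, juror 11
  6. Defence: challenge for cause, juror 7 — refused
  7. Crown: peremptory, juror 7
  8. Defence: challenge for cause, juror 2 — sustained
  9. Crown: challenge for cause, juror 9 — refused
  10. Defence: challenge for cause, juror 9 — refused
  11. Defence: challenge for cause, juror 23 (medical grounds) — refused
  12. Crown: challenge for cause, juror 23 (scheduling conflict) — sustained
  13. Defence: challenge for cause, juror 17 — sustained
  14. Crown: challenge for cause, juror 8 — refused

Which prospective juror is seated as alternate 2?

Removed: #2, #4, #7, #11, #12, #17, #19, #23. (#8, #9 stay — for-cause denied.)
Filling seats in venire order through position 9: #1, #3, #5, #6, #8, #9, #10, #13, #14.
So alternate 2 is #14.

14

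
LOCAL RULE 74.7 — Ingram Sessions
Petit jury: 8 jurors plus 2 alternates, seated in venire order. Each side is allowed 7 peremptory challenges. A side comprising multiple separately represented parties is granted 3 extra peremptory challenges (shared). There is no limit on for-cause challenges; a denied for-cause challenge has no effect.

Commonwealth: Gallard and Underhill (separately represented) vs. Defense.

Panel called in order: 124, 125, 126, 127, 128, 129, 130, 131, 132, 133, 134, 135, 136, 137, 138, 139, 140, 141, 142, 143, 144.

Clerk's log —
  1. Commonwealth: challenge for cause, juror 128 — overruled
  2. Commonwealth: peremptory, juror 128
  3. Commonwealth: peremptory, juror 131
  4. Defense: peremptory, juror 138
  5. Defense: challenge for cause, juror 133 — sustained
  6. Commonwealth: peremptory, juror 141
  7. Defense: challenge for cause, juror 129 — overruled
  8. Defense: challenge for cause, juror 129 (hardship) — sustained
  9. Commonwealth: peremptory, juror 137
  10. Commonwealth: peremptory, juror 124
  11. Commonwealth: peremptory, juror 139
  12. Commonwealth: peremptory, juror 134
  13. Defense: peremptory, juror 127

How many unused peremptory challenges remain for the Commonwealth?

Commonwealth allotment: 7 base + 3 multi-party = 10.
Commonwealth peremptories used: #128, #131, #141, #137, #124, #139, #134 — 7 (the for-cause on #128 doesn't count).
Remaining: 10 − 7 = 3.

3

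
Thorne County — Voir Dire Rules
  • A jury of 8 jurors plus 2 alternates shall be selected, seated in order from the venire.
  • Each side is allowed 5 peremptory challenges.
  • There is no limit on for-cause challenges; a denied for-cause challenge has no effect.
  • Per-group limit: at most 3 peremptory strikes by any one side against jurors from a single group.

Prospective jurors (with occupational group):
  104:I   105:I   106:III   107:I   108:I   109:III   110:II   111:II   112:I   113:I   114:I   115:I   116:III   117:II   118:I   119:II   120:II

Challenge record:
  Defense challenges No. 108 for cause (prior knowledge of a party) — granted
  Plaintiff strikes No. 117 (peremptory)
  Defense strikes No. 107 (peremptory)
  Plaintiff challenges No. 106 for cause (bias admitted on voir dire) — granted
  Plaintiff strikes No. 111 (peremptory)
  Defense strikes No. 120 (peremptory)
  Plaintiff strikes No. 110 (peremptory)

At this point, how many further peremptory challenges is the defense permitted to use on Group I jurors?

Defense peremptories so far: #107, #120 — 2 of 5 used, 3 left overall.
Against Group I: #107 — 1 used; per-group cap 3 leaves 2.
Binding limit: min(3, 2) = 2.

2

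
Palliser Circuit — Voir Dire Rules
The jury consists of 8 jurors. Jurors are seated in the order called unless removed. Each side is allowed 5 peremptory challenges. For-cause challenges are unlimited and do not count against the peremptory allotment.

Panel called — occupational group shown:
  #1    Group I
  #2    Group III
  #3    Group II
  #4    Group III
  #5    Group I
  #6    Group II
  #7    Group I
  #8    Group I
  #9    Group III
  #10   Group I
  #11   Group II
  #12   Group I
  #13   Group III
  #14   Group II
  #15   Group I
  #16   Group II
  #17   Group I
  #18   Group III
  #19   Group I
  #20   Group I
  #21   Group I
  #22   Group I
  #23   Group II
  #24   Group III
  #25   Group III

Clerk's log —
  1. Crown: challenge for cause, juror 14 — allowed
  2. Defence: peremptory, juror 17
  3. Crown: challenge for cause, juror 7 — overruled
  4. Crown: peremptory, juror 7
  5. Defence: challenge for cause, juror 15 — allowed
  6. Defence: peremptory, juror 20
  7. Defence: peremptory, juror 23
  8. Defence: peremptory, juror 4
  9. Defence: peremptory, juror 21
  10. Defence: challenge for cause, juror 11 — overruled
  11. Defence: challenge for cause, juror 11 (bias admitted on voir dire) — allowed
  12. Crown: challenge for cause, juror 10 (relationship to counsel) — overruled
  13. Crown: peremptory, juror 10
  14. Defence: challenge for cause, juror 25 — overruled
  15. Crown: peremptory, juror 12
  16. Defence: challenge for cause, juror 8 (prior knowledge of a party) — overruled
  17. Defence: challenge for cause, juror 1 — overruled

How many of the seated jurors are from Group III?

Removed: #4, #7, #10, #11, #12, #14, #15, #17, #20, #21, #23.
Seated jurors 1–8: #1, #2, #3, #5, #6, #8, #9, #13.
Of those, in Group III: #2, #9, #13 → 3.

3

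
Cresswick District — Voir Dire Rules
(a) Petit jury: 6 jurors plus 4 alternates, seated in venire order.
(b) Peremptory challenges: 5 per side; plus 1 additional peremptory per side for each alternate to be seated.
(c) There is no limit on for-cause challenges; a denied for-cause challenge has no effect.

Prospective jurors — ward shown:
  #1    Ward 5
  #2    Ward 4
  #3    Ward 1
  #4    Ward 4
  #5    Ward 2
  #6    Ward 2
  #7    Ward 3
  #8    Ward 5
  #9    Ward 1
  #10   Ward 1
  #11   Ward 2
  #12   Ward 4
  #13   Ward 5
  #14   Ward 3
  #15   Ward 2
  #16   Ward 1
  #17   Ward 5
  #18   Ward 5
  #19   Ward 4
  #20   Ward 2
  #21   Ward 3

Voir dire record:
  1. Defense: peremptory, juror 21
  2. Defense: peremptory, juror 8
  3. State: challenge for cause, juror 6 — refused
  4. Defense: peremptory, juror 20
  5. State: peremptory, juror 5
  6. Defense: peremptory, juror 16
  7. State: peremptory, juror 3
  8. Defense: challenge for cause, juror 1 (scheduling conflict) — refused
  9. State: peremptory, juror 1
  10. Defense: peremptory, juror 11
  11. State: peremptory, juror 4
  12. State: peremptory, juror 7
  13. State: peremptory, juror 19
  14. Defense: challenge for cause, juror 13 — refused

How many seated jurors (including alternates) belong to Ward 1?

2

Removed: #1, #3, #4, #5, #7, #8, #11, #16, #19, #20, #21.
Seated (10 incl. alternates): #2, #6, #9, #10, #12, #13, #14, #15, #17, #18.
Of those, in Ward 1: #9, #10 → 2.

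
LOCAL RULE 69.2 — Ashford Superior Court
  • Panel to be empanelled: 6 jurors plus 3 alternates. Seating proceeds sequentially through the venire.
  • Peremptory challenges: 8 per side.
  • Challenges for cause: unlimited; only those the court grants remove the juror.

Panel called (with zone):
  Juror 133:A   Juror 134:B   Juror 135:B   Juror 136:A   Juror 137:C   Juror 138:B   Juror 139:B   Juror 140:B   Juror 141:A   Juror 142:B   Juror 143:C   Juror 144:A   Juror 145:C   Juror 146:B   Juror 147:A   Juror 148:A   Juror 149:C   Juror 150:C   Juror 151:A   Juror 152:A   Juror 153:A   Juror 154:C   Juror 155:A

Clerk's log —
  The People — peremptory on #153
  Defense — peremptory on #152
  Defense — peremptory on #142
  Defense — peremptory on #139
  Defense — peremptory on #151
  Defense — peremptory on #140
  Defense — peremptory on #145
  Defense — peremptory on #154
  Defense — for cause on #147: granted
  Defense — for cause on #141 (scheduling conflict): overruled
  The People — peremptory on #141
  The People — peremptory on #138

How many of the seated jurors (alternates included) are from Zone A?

4

Removed: #138, #139, #140, #141, #142, #145, #147, #151, #152, #153, #154.
Seated (9 incl. alternates): #133, #134, #135, #136, #137, #143, #144, #146, #148.
Of those, in Zone A: #133, #136, #144, #148 → 4.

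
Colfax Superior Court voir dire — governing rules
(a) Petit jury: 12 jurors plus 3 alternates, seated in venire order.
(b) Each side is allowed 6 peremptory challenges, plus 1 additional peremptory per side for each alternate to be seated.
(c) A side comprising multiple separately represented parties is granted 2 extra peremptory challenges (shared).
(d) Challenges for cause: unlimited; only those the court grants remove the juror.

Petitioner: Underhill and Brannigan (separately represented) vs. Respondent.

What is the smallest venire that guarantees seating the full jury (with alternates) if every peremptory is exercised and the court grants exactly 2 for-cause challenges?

37

Seats to fill: 12 + 3 alternates = 15.
Peremptories — Petitioner: 6 + 1×3 + 2 = 11; Respondent: 6 + 1×3 = 9; total 20.
For-cause removals: 2.
Minimum venire: 15 + 20 + 2 = 37.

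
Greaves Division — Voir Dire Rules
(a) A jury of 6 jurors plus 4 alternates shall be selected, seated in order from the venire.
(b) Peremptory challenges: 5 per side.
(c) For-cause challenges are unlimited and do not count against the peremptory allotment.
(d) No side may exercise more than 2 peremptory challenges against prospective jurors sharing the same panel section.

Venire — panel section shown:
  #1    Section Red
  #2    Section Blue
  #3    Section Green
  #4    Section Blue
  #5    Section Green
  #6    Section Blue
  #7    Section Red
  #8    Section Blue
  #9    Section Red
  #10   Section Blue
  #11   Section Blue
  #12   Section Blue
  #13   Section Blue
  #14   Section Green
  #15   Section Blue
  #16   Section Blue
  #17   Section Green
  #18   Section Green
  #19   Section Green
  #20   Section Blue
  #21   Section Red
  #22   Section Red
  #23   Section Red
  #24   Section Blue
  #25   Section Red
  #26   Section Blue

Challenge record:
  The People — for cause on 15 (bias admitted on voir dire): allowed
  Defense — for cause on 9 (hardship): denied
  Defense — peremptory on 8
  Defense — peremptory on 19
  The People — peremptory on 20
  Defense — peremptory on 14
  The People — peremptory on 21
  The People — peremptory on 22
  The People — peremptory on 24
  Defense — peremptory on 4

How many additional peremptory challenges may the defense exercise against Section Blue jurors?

Defense peremptories so far: #8, #19, #14, #4 — 4 of 5 used, 1 left overall.
Against Section Blue: #8, #4 — 2 used; per-section cap 2 leaves 0.
Binding limit: min(1, 0) = 0.

0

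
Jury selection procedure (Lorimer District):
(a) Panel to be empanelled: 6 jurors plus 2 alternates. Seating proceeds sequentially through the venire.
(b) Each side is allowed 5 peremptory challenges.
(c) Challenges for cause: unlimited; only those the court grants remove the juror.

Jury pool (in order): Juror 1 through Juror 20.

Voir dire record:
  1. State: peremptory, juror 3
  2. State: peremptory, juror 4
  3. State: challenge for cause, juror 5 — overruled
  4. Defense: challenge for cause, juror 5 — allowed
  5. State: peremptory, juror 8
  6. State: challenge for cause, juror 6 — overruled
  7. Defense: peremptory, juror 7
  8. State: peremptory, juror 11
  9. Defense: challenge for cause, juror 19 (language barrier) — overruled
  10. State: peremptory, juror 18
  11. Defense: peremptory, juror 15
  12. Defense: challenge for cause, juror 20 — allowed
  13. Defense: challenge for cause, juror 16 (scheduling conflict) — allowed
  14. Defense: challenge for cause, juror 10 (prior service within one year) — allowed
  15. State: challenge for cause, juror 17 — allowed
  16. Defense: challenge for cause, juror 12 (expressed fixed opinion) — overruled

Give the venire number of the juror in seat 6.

13

Removed: #3, #4, #5, #7, #8, #10, #11, #15, #16, #17, #18, #20. (#6, #12, #19 stay — for-cause denied.)
Filling seats in venire order through position 6: #1, #2, #6, #9, #12, #13.
So seat 6 is #13.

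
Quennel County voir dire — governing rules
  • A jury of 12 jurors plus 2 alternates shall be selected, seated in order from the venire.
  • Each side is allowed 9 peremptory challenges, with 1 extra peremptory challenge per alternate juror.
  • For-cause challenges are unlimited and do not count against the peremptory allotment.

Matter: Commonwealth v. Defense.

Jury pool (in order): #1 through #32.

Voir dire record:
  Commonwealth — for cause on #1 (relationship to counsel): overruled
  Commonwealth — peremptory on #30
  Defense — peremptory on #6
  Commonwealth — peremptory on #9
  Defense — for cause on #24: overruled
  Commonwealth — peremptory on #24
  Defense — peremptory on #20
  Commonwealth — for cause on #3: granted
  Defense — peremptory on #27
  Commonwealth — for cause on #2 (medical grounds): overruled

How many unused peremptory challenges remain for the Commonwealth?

8

Commonwealth allotment: 9 base + 1 × 2 alternates = 11.
Commonwealth peremptories used: #30, #9, #24 — 3 (for-cause on #1, #3, #2 don't count).
Remaining: 11 − 3 = 8.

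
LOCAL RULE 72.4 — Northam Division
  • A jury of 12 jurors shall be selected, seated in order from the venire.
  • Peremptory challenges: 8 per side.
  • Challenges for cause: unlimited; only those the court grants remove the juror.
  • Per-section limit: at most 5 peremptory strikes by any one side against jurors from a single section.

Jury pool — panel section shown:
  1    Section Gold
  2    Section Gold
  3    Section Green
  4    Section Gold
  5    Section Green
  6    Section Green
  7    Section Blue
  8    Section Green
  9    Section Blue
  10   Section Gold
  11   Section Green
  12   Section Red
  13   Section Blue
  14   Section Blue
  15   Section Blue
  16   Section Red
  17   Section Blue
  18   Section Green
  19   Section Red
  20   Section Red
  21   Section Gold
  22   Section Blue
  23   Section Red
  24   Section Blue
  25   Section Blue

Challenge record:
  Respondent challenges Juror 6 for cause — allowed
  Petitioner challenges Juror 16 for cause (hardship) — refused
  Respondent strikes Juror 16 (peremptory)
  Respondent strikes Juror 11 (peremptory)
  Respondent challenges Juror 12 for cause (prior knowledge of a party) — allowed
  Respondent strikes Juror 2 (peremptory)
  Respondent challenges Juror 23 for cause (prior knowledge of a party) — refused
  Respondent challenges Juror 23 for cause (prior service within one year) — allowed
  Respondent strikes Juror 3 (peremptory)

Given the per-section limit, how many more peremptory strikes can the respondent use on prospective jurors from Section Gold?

4

Respondent peremptories so far: #16, #11, #2, #3 — 4 of 8 used, 4 left overall.
Against Section Gold: #2 — 1 used; per-section cap 5 leaves 4.
Binding limit: min(4, 4) = 4.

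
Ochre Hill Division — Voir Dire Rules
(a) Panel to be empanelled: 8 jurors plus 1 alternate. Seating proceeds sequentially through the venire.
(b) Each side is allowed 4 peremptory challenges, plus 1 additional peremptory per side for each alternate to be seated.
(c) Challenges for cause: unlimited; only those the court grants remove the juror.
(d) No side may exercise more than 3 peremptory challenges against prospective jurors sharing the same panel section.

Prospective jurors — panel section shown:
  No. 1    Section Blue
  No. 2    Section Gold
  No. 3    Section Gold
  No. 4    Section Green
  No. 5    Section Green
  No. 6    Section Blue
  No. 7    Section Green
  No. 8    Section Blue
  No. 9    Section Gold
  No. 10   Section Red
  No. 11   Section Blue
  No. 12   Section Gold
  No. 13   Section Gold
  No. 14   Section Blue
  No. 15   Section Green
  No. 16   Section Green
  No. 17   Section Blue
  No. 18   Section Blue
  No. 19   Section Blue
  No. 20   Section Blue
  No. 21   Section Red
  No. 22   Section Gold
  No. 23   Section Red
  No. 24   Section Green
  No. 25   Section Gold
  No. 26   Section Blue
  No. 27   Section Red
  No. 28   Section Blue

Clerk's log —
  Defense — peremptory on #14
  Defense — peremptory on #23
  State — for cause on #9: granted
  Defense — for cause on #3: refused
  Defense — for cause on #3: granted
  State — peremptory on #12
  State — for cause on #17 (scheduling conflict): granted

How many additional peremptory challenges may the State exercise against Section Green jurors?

State peremptories so far: #12 — 1 of 5 used, 4 left overall.
Against Section Green: none yet — per-section cap 3 leaves 3.
Binding limit: min(4, 3) = 3.

3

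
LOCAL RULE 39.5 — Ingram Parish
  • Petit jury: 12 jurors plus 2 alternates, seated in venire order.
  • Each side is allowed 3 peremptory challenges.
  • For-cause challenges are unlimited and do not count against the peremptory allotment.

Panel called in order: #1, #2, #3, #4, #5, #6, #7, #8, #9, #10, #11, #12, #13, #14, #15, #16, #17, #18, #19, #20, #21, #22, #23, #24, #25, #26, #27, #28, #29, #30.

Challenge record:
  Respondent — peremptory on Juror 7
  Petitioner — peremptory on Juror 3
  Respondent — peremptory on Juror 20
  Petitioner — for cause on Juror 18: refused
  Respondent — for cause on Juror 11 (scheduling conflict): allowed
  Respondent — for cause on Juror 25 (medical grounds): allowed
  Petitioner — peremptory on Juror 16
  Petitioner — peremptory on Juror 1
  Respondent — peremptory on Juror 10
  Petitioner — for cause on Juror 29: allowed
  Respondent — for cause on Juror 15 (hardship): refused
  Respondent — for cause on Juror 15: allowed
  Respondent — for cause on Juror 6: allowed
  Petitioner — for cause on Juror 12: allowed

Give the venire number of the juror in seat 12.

22

Removed: #1, #3, #6, #7, #10, #11, #12, #15, #16, #20, #25, #29. (#18 stays — for-cause denied.)
Filling seats in venire order through position 12: #2, #4, #5, #8, #9, #13, #14, #17, #18, #19, #21, #22.
So seat 12 is #22.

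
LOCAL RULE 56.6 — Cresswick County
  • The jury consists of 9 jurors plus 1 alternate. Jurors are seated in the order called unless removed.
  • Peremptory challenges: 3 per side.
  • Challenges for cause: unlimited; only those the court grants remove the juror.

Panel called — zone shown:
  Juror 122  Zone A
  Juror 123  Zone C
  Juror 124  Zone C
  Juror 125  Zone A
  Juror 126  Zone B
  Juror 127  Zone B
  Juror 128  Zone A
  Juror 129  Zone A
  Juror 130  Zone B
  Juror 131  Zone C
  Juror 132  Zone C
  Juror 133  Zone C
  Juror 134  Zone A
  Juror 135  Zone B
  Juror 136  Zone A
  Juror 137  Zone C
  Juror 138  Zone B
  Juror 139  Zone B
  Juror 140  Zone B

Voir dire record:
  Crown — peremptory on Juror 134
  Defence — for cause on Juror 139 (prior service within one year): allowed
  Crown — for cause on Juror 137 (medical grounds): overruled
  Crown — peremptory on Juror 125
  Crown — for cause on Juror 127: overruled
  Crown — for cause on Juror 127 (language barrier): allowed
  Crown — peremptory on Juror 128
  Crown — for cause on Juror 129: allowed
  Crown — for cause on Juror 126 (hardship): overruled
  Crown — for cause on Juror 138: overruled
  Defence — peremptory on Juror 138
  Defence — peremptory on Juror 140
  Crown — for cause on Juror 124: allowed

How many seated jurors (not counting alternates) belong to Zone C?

Removed: #124, #125, #127, #128, #129, #134, #138, #139, #140.
Seated jurors 1–9: #122, #123, #126, #130, #131, #132, #133, #135, #136 (alternates #137 not counted).
Of those, in Zone C: #123, #131, #132, #133 → 4.

4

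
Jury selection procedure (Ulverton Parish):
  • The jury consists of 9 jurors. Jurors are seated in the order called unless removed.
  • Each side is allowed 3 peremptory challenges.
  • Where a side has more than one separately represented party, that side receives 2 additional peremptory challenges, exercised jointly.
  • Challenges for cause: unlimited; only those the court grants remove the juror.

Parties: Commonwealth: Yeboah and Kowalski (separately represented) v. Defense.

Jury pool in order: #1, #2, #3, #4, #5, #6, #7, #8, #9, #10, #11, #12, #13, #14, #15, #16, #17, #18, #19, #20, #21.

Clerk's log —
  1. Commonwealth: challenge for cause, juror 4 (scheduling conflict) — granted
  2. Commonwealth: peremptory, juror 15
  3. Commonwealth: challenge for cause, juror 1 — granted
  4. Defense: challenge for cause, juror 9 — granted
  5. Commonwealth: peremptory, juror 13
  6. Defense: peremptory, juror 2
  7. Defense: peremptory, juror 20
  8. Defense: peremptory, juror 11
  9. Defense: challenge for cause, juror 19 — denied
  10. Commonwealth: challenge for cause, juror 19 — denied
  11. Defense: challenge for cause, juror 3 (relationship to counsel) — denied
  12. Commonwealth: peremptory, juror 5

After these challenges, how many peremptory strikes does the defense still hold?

Defense allotment: 3.
Defense peremptories used: #2, #20, #11 — 3 (for-cause on #9, #19, #3 don't count).
Remaining: 3 − 3 = 0.

0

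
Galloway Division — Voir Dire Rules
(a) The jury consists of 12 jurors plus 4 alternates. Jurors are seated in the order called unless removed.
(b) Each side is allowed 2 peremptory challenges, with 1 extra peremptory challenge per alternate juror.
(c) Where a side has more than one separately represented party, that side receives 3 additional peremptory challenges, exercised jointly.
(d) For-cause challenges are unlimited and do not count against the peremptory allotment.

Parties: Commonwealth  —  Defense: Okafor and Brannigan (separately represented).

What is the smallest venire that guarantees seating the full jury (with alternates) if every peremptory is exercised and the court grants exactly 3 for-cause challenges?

34

Seats to fill: 12 + 4 alternates = 16.
Peremptories — Commonwealth: 2 + 1×4 = 6; Defense: 2 + 1×4 + 3 = 9; total 15.
For-cause removals: 3.
Minimum venire: 16 + 15 + 3 = 34.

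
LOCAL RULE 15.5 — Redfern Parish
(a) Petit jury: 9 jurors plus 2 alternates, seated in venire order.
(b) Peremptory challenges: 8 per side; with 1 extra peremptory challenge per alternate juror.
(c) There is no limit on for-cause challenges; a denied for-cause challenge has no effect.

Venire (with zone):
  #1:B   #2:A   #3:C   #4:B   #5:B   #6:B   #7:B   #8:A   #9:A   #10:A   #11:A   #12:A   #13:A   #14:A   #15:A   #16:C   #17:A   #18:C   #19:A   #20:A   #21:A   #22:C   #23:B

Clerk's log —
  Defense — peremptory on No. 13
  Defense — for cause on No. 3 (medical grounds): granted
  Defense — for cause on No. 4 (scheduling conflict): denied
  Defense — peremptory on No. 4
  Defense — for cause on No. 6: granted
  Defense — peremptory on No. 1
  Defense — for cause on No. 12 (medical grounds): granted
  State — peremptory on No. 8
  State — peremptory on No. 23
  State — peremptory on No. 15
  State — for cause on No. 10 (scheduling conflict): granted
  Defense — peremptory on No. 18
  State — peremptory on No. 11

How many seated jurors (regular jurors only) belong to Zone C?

Removed: #1, #3, #4, #6, #8, #10, #11, #12, #13, #15, #18, #23.
Seated jurors 1–9: #2, #5, #7, #9, #14, #16, #17, #19, #20 (alternates #21, #22 not counted).
Of those, in Zone C: #16 → 1.

1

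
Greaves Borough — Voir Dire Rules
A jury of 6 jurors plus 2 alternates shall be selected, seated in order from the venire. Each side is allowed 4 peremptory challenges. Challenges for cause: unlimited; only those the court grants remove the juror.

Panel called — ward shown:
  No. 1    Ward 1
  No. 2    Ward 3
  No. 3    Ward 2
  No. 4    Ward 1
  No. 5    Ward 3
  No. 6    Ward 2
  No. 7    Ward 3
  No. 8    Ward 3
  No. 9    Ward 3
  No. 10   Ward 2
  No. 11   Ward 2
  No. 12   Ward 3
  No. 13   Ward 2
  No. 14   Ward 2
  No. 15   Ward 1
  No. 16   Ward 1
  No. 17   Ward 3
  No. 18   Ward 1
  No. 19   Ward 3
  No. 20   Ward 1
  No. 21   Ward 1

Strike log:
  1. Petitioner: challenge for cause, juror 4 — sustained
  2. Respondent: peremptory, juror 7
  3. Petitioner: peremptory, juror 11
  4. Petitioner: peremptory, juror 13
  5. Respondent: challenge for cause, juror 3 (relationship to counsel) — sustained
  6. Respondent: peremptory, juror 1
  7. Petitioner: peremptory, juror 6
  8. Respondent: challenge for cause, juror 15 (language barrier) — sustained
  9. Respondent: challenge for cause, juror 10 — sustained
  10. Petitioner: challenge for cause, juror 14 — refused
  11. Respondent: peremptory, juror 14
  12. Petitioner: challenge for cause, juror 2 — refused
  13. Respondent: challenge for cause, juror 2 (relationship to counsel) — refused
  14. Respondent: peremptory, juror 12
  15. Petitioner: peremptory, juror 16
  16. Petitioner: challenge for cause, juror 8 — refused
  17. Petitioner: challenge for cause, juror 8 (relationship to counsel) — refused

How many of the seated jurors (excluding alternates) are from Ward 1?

1

Removed: #1, #3, #4, #6, #7, #10, #11, #12, #13, #14, #15, #16.
Seated jurors 1–6: #2, #5, #8, #9, #17, #18 (alternates #19, #20 not counted).
Of those, in Ward 1: #18 → 1.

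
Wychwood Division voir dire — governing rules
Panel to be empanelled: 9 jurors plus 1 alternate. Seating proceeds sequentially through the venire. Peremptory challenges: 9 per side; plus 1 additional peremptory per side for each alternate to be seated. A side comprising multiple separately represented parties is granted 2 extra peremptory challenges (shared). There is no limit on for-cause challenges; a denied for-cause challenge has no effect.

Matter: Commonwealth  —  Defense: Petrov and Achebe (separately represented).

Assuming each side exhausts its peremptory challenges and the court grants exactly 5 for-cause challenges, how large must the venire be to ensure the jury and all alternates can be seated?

Seats to fill: 9 + 1 alternates = 10.
Peremptories — Commonwealth: 9 + 1×1 = 10; Defense: 9 + 1×1 + 2 = 12; total 22.
For-cause removals: 5.
Minimum venire: 10 + 22 + 5 = 37.

37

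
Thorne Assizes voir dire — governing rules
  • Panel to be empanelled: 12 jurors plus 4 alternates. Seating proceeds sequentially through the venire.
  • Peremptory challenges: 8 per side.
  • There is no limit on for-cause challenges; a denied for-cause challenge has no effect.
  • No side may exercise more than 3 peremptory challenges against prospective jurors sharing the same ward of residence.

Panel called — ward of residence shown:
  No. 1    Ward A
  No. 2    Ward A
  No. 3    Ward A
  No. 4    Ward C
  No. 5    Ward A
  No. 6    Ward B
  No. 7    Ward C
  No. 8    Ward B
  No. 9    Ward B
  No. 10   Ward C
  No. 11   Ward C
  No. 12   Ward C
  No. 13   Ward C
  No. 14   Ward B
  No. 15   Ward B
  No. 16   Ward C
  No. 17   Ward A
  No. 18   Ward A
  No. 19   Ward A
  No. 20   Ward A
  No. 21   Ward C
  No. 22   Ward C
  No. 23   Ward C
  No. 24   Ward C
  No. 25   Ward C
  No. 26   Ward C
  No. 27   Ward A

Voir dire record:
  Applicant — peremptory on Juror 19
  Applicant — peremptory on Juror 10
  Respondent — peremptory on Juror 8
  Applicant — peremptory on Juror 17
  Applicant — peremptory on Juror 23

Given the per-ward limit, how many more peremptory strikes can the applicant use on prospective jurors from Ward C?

Applicant peremptories so far: #19, #10, #17, #23 — 4 of 8 used, 4 left overall.
Against Ward C: #10, #23 — 2 used; per-ward cap 3 leaves 1.
Binding limit: min(4, 1) = 1.

1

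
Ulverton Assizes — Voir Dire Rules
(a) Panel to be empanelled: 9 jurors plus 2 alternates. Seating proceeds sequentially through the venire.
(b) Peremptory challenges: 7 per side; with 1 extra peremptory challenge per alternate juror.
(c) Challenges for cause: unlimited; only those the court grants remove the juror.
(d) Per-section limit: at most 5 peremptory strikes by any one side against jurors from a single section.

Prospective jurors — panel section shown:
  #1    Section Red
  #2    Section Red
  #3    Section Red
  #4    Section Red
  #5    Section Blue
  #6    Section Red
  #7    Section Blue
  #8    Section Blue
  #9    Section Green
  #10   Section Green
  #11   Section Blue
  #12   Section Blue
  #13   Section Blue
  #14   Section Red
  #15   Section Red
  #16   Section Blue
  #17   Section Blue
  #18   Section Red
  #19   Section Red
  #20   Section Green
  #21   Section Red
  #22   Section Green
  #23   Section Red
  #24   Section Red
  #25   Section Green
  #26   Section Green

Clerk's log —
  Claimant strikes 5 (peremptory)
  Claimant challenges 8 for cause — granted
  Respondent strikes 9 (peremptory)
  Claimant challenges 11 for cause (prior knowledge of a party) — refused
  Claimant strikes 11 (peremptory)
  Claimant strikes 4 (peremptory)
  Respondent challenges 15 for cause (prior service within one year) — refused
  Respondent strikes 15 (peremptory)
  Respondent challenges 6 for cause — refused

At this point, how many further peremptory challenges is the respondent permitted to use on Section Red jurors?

4

Respondent peremptories so far: #9, #15 — 2 of 9 used, 7 left overall.
Against Section Red: #15 — 1 used; per-section cap 5 leaves 4.
Binding limit: min(7, 4) = 4.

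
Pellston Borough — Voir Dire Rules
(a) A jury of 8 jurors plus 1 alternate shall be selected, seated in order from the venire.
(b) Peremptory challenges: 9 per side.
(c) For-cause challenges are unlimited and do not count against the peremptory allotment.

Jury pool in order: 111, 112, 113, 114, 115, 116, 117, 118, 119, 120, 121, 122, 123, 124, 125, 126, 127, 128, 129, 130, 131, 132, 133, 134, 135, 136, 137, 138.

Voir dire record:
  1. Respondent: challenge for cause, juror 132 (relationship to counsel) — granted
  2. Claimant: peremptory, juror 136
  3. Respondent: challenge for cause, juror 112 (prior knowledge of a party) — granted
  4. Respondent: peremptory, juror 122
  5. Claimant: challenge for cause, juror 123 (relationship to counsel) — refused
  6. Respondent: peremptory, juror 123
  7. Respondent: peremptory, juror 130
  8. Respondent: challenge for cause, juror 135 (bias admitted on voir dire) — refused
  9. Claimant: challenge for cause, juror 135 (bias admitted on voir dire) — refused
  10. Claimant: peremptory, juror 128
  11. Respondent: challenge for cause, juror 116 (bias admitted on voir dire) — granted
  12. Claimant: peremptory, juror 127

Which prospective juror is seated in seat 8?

Removed: #112, #116, #122, #123, #127, #128, #130, #132, #136. (#135 stays — for-cause denied.)
Seating in order: seats 1–8 → #111, #113, #114, #115, #117, #118, #119, #120; alternates → #121.
So seat 8 is #120.

120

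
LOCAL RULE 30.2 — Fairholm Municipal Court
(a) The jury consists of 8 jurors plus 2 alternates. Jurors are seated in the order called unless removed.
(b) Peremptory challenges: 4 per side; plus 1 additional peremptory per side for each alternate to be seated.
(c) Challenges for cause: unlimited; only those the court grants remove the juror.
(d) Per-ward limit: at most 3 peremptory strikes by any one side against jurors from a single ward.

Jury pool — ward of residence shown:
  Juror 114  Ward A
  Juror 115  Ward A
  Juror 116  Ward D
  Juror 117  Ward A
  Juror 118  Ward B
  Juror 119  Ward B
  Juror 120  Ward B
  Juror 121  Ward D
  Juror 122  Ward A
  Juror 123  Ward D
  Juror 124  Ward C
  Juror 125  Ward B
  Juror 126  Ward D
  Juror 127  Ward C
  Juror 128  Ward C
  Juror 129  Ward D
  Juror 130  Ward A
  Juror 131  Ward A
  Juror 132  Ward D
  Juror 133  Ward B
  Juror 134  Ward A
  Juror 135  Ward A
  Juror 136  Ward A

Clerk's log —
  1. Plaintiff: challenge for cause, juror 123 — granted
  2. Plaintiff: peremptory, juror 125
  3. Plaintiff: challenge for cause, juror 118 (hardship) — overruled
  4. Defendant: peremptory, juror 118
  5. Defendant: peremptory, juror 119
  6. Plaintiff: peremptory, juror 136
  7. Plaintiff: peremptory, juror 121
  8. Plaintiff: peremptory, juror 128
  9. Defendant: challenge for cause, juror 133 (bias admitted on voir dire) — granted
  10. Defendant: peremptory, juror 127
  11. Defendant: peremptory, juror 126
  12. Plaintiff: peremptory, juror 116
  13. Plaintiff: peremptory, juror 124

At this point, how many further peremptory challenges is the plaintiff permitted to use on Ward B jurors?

Plaintiff peremptories so far: #125, #136, #121, #128, #116, #124 — 6 of 6 used, 0 left overall.
Against Ward B: #125 — 1 used; per-ward cap 3 leaves 2.
Binding limit: min(0, 2) = 0.

0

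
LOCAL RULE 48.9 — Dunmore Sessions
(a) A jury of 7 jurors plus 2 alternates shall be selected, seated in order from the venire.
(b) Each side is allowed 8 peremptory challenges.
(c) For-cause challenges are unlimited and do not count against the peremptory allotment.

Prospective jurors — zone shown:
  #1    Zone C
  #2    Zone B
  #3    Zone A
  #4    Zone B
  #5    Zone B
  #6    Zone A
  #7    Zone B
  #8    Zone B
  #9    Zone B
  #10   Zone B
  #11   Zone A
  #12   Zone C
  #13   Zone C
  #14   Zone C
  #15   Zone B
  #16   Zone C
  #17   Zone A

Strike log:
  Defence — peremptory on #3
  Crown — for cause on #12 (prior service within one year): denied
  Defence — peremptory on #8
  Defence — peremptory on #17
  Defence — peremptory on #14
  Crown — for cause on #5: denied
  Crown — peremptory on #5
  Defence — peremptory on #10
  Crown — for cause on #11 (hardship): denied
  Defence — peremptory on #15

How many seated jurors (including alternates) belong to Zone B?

4

Removed: #3, #5, #8, #10, #14, #15, #17.
Seated (9 incl. alternates): #1, #2, #4, #6, #7, #9, #11, #12, #13.
Of those, in Zone B: #2, #4, #7, #9 → 4.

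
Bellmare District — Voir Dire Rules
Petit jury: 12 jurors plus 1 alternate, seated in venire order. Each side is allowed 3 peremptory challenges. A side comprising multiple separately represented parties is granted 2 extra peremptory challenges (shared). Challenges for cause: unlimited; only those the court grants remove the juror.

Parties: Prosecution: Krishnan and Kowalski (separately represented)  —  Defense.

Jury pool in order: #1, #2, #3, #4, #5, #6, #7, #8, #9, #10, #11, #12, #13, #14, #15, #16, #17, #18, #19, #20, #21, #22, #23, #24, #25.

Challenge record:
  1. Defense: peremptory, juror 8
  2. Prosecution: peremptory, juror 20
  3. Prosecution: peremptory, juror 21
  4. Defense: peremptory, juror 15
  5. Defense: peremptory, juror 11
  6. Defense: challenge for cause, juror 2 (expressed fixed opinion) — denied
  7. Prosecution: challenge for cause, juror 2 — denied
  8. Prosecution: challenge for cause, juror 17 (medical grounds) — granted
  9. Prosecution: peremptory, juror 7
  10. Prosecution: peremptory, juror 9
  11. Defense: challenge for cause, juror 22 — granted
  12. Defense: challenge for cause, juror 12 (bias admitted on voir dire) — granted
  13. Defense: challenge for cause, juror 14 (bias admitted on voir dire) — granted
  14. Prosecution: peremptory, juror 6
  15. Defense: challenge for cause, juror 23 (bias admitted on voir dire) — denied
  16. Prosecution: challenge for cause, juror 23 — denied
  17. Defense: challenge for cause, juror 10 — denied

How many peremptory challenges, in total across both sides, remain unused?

0

Prosecution allotment: 3 base + 2 multi-party = 5. Defense allotment: 3.
Prosecution peremptories used: #20, #21, #7, #9, #6 — 5 (for-cause on #2, #17, #23 don't count).
Defense peremptories used: #8, #15, #11 — 3 (for-cause on #2, #22, #12, #14, #23, #10 don't count).
Remaining: (5 − 5) + (3 − 3) = 0.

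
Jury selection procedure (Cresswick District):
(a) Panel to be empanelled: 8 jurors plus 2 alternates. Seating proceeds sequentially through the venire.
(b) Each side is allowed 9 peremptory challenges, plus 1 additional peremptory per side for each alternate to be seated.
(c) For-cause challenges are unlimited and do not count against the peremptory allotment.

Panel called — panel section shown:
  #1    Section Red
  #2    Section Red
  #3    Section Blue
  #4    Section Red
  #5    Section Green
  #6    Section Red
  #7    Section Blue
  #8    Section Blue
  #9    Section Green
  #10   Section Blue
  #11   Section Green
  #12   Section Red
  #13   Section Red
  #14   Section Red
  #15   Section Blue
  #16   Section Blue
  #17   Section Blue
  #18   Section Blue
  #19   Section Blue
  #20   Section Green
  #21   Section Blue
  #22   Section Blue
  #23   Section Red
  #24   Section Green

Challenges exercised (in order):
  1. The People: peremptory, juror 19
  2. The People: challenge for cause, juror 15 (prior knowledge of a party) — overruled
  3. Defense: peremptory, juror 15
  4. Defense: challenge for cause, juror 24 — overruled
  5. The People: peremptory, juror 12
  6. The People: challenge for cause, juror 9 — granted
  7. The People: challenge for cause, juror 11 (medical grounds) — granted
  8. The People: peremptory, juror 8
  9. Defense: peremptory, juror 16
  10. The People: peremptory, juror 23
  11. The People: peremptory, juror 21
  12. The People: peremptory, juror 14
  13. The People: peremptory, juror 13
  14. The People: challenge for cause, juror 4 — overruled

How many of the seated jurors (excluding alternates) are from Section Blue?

3

Removed: #8, #9, #11, #12, #13, #14, #15, #16, #19, #21, #23.
Seated jurors 1–8: #1, #2, #3, #4, #5, #6, #7, #10 (alternates #17, #18 not counted).
Of those, in Section Blue: #3, #7, #10 → 3.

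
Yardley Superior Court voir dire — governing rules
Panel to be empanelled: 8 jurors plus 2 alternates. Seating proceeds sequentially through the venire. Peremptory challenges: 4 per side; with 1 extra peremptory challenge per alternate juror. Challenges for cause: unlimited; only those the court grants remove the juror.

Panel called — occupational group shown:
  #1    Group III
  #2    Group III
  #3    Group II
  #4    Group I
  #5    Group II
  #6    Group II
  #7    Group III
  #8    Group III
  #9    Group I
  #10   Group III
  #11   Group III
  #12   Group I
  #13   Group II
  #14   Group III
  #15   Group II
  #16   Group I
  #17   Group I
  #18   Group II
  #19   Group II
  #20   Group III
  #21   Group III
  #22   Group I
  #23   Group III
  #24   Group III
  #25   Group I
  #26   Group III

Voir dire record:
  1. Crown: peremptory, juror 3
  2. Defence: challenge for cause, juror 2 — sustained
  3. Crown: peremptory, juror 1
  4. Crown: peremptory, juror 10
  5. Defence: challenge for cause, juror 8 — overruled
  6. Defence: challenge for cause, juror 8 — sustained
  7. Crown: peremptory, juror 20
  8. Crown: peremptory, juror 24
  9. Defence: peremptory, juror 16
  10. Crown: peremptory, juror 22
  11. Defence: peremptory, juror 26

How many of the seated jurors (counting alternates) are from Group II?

4

Removed: #1, #2, #3, #8, #10, #16, #20, #22, #24, #26.
Seated (10 incl. alternates): #4, #5, #6, #7, #9, #11, #12, #13, #14, #15.
Of those, in Group II: #5, #6, #13, #15 → 4.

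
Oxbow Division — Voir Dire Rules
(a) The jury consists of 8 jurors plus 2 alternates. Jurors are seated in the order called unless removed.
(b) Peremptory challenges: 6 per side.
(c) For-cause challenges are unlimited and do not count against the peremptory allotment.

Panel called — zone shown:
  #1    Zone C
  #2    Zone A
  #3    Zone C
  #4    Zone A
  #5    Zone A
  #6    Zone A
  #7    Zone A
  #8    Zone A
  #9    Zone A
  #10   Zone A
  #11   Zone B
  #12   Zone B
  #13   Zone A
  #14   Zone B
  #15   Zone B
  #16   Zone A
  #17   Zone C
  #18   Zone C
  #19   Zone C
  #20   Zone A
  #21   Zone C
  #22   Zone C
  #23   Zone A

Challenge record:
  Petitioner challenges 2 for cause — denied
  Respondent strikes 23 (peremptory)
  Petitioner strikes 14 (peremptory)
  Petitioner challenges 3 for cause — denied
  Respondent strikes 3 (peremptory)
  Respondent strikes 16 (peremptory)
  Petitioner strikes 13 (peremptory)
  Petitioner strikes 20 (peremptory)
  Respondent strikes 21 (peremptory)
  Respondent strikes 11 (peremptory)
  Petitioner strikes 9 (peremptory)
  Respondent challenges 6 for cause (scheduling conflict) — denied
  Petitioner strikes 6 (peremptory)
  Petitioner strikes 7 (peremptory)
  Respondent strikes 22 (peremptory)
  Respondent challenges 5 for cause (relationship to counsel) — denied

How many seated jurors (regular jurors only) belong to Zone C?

1

Removed: #3, #6, #7, #9, #11, #13, #14, #16, #20, #21, #22, #23.
Seated jurors 1–8: #1, #2, #4, #5, #8, #10, #12, #15 (alternates #17, #18 not counted).
Of those, in Zone C: #1 → 1.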